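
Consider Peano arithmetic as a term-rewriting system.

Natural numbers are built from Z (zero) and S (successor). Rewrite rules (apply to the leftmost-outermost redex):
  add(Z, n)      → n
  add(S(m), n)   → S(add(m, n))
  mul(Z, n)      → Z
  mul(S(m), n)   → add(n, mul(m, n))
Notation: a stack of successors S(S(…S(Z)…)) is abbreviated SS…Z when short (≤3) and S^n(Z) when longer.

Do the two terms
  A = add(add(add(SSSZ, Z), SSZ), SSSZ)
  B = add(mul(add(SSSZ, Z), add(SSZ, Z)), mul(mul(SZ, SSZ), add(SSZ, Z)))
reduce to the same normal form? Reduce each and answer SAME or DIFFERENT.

Term A:
  start: add(add(add(SSSZ, Z), SSZ), SSSZ)
  step 1: add(add(S(add(SSZ, Z)), SSZ), SSSZ)
  step 2: add(S(add(add(SSZ, Z), SSZ)), SSSZ)
  step 3: S(add(add(add(SSZ, Z), SSZ), SSSZ))
  step 4: S(add(add(S(add(SZ, Z)), SSZ), SSSZ))
  step 5: S(add(S(add(add(SZ, Z), SSZ)), SSSZ))
  step 6: S(S(add(add(add(SZ, Z), SSZ), SSSZ)))
  step 7: S(S(add(add(S(add(Z, Z)), SSZ), SSSZ)))
  step 8: S(S(add(S(add(add(Z, Z), SSZ)), SSSZ)))
  step 9: S(S(S(add(add(add(Z, Z), SSZ), SSSZ))))
  step 10: S(S(S(add(add(Z, SSZ), SSSZ))))
  step 11: S(S(S(add(SSZ, SSSZ))))
  step 12: S(S(S(S(add(SZ, SSSZ)))))
  step 13: S(S(S(S(S(add(Z, SSSZ))))))
  step 14: S^8(Z)

Term B:
  start: add(mul(add(SSSZ, Z), add(SSZ, Z)), mul(mul(SZ, SSZ), add(SSZ, Z)))
  step 1: add(mul(S(add(SSZ, Z)), add(SSZ, Z)), mul(mul(SZ, SSZ), add(SSZ, Z)))
  step 2: add(add(add(SSZ, Z), mul(add(SSZ, Z), add(SSZ, Z))), mul(mul(SZ, SSZ), add(SSZ, Z)))
  step 3: add(add(S(add(SZ, Z)), mul(add(SSZ, Z), add(SSZ, Z))), mul(mul(SZ, SSZ), add(SSZ, Z)))
  step 4: add(S(add(add(SZ, Z), mul(add(SSZ, Z), add(SSZ, Z)))), mul(mul(SZ, SSZ), add(SSZ, Z)))
  step 5: S(add(add(add(SZ, Z), mul(add(SSZ, Z), add(SSZ, Z))), mul(mul(SZ, SSZ), add(SSZ, Z))))
  step 6: S(add(add(S(add(Z, Z)), mul(add(SSZ, Z), add(SSZ, Z))), mul(mul(SZ, SSZ), add(SSZ, Z))))
  step 7: S(add(S(add(add(Z, Z), mul(add(SSZ, Z), add(SSZ, Z)))), mul(mul(SZ, SSZ), add(SSZ, Z))))
  step 8: S(S(add(add(add(Z, Z), mul(add(SSZ, Z), add(SSZ, Z))), mul(mul(SZ, SSZ), add(SSZ, Z)))))
  step 9: S(S(add(add(Z, mul(add(SSZ, Z), add(SSZ, Z))), mul(mul(SZ, SSZ), add(SSZ, Z)))))
  step 10: S(S(add(mul(add(SSZ, Z), add(SSZ, Z)), mul(mul(SZ, SSZ), add(SSZ, Z)))))
  step 11: S(S(add(mul(S(add(SZ, Z)), add(SSZ, Z)), mul(mul(SZ, SSZ), add(SSZ, Z)))))
  step 12: S(S(add(add(add(SSZ, Z), mul(add(SZ, Z), add(SSZ, Z))), mul(mul(SZ, SSZ), add(SSZ, Z)))))
  step 13: S(S(add(add(S(add(SZ, Z)), mul(add(SZ, Z), add(SSZ, Z))), mul(mul(SZ, SSZ), add(SSZ, Z)))))
  step 14: S(S(add(S(add(add(SZ, Z), mul(add(SZ, Z), add(SSZ, Z)))), mul(mul(SZ, SSZ), add(SSZ, Z)))))
  step 15: S(S(S(add(add(add(SZ, Z), mul(add(SZ, Z), add(SSZ, Z))), mul(mul(SZ, SSZ), add(SSZ, Z))))))
  step 16: S(S(S(add(add(S(add(Z, Z)), mul(add(SZ, Z), add(SSZ, Z))), mul(mul(SZ, SSZ), add(SSZ, Z))))))
  step 17: S(S(S(add(S(add(add(Z, Z), mul(add(SZ, Z), add(SSZ, Z)))), mul(mul(SZ, SSZ), add(SSZ, Z))))))
  step 18: S(S(S(S(add(add(add(Z, Z), mul(add(SZ, Z), add(SSZ, Z))), mul(mul(SZ, SSZ), add(SSZ, Z)))))))
  step 19: S(S(S(S(add(add(Z, mul(add(SZ, Z), add(SSZ, Z))), mul(mul(SZ, SSZ), add(SSZ, Z)))))))
  step 20: S(S(S(S(add(mul(add(SZ, Z), add(SSZ, Z)), mul(mul(SZ, SSZ), add(SSZ, Z)))))))
  step 21: S(S(S(S(add(mul(S(add(Z, Z)), add(SSZ, Z)), mul(mul(SZ, SSZ), add(SSZ, Z)))))))
  step 22: S(S(S(S(add(add(add(SSZ, Z), mul(add(Z, Z), add(SSZ, Z))), mul(mul(SZ, SSZ), add(SSZ, Z)))))))
  step 23: S(S(S(S(add(add(S(add(SZ, Z)), mul(add(Z, Z), add(SSZ, Z))), mul(mul(SZ, SSZ), add(SSZ, Z)))))))
  step 24: S(S(S(S(add(S(add(add(SZ, Z), mul(add(Z, Z), add(SSZ, Z)))), mul(mul(SZ, SSZ), add(SSZ, Z)))))))
  step 25: S(S(S(S(S(add(add(add(SZ, Z), mul(add(Z, Z), add(SSZ, Z))), mul(mul(SZ, SSZ), add(SSZ, Z))))))))
  step 26: S(S(S(S(S(add(add(S(add(Z, Z)), mul(add(Z, Z), add(SSZ, Z))), mul(mul(SZ, SSZ), add(SSZ, Z))))))))
  step 27: S(S(S(S(S(add(S(add(add(Z, Z), mul(add(Z, Z), add(SSZ, Z)))), mul(mul(SZ, SSZ), add(SSZ, Z))))))))
  step 28: S(S(S(S(S(S(add(add(add(Z, Z), mul(add(Z, Z), add(SSZ, Z))), mul(mul(SZ, SSZ), add(SSZ, Z)))))))))
  step 29: S(S(S(S(S(S(add(add(Z, mul(add(Z, Z), add(SSZ, Z))), mul(mul(SZ, SSZ), add(SSZ, Z)))))))))
  step 30: S(S(S(S(S(S(add(mul(add(Z, Z), add(SSZ, Z)), mul(mul(SZ, SSZ), add(SSZ, Z)))))))))
  step 31: S(S(S(S(S(S(add(mul(Z, add(SSZ, Z)), mul(mul(SZ, SSZ), add(SSZ, Z)))))))))
  step 32: S(S(S(S(S(S(add(Z, mul(mul(SZ, SSZ), add(SSZ, Z)))))))))
  step 33: S(S(S(S(S(S(mul(mul(SZ, SSZ), add(SSZ, Z))))))))
  step 34: S(S(S(S(S(S(mul(add(SSZ, mul(Z, SSZ)), add(SSZ, Z))))))))
  step 35: S(S(S(S(S(S(mul(S(add(SZ, mul(Z, SSZ))), add(SSZ, Z))))))))
  step 36: S(S(S(S(S(S(add(add(SSZ, Z), mul(add(SZ, mul(Z, SSZ)), add(SSZ, Z)))))))))
  step 37: S(S(S(S(S(S(add(S(add(SZ, Z)), mul(add(SZ, mul(Z, SSZ)), add(SSZ, Z)))))))))
  step 38: S(S(S(S(S(S(S(add(add(SZ, Z), mul(add(SZ, mul(Z, SSZ)), add(SSZ, Z))))))))))
  step 39: S(S(S(S(S(S(S(add(S(add(Z, Z)), mul(add(SZ, mul(Z, SSZ)), add(SSZ, Z))))))))))
  step 40: S(S(S(S(S(S(S(S(add(add(Z, Z), mul(add(SZ, mul(Z, SSZ)), add(SSZ, Z)))))))))))
  step 41: S(S(S(S(S(S(S(S(add(Z, mul(add(SZ, mul(Z, SSZ)), add(SSZ, Z)))))))))))
  step 42: S(S(S(S(S(S(S(S(mul(add(SZ, mul(Z, SSZ)), add(SSZ, Z))))))))))
  step 43: S(S(S(S(S(S(S(S(mul(S(add(Z, mul(Z, SSZ))), add(SSZ, Z))))))))))
  step 44: S(S(S(S(S(S(S(S(add(add(SSZ, Z), mul(add(Z, mul(Z, SSZ)), add(SSZ, Z)))))))))))
  step 45: S(S(S(S(S(S(S(S(add(S(add(SZ, Z)), mul(add(Z, mul(Z, SSZ)), add(SSZ, Z)))))))))))
  step 46: S(S(S(S(S(S(S(S(S(add(add(SZ, Z), mul(add(Z, mul(Z, SSZ)), add(SSZ, Z))))))))))))
  step 47: S(S(S(S(S(S(S(S(S(add(S(add(Z, Z)), mul(add(Z, mul(Z, SSZ)), add(SSZ, Z))))))))))))
  step 48: S(S(S(S(S(S(S(S(S(S(add(add(Z, Z), mul(add(Z, mul(Z, SSZ)), add(SSZ, Z)))))))))))))
  step 49: S(S(S(S(S(S(S(S(S(S(add(Z, mul(add(Z, mul(Z, SSZ)), add(SSZ, Z)))))))))))))
  step 50: S(S(S(S(S(S(S(S(S(S(mul(add(Z, mul(Z, SSZ)), add(SSZ, Z))))))))))))
  step 51: S(S(S(S(S(S(S(S(S(S(mul(mul(Z, SSZ), add(SSZ, Z))))))))))))
  step 52: S(S(S(S(S(S(S(S(S(S(mul(Z, add(SSZ, Z))))))))))))
  step 53: S^10(Z)

Answer: DIFFERENT — A ⇓ S^8(Z), B ⇓ S^10(Z)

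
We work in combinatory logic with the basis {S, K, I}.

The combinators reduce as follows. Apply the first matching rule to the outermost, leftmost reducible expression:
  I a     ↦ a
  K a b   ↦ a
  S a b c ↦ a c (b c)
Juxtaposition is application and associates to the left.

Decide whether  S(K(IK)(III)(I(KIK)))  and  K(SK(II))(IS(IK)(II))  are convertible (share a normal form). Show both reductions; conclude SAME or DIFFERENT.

Term A:
  start: S(K(IK)(III)(I(KIK)))
  [1] S(IK(I(KIK)))
  [2] S(K(I(KIK)))
  [3] S(K(KIK))
  [4] S(KI)

Term B:
  start: K(SK(II))(IS(IK)(II))
  [1] SK(II)
  [2] SKI

Answer: DIFFERENT — A ⇓ S(KI), B ⇓ SKI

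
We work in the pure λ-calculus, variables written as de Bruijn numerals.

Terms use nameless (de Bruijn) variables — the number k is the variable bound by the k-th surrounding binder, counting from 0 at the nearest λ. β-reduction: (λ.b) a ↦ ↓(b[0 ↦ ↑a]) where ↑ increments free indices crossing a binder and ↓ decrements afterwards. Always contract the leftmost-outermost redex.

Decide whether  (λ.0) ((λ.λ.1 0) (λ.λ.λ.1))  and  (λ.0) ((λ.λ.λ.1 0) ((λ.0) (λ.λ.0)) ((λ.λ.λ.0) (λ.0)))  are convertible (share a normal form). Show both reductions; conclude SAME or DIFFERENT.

Answer: DIFFERENT — A ⇓ λ.λ.λ.1, B ⇓ λ.λ.0

Derivation:
Term A:
  start: (λ.0) ((λ.λ.1 0) (λ.λ.λ.1))
  step 1: (λ.λ.1 0) (λ.λ.λ.1)
  step 2: λ.(λ.λ.λ.1) 0
  step 3: λ.λ.λ.1

Term B:
  start: (λ.0) ((λ.λ.λ.1 0) ((λ.0) (λ.λ.0)) ((λ.λ.λ.0) (λ.0)))
  step 1: (λ.λ.λ.1 0) ((λ.0) (λ.λ.0)) ((λ.λ.λ.0) (λ.0))
  step 2: (λ.λ.1 0) ((λ.λ.λ.0) (λ.0))
  step 3: λ.(λ.λ.λ.0) (λ.0) 0
  step 4: λ.(λ.λ.0) 0
  step 5: λ.λ.0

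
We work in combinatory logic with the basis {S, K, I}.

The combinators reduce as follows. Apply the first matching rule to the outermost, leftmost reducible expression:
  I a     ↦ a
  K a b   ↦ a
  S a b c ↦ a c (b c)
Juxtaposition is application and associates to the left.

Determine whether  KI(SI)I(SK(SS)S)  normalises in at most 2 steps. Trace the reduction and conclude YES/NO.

Answer: NO — after 2 steps the term is I(SK(SS)S), not yet normal

Derivation:
  start: KI(SI)I(SK(SS)S)
  step 1: II(SK(SS)S)
  step 2: I(SK(SS)S)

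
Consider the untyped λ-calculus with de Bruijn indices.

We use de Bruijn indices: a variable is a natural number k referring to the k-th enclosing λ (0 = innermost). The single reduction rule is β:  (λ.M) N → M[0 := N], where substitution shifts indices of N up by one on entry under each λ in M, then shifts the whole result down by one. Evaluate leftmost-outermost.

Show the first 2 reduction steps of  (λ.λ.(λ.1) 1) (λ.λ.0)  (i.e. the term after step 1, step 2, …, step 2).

  start: (λ.λ.(λ.1) 1) (λ.λ.0)
  step 1: λ.(λ.1) (λ.λ.0)
  step 2: λ.0

Answer: after 2 steps: λ.0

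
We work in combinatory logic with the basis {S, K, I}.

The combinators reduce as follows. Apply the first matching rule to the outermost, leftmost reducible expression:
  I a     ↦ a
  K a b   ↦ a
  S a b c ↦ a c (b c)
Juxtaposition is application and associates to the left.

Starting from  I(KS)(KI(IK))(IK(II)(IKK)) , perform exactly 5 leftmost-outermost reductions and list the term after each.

  start: I(KS)(KI(IK))(IK(II)(IKK))
  step 1: KS(KI(IK))(IK(II)(IKK))
  step 2: S(IK(II)(IKK))
  step 3: S(K(II)(IKK))
  step 4: S(II)
  step 5: SI

Answer: after 5 steps: SI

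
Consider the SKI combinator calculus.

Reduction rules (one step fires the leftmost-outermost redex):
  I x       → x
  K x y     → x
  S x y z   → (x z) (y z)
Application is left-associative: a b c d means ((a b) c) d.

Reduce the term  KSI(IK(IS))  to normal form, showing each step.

  start: KSI(IK(IS))
  step 1: S(IK(IS))
  step 2: S(K(IS))
  step 3: S(KS)

Answer: normal form = S(KS)  (in 3 steps)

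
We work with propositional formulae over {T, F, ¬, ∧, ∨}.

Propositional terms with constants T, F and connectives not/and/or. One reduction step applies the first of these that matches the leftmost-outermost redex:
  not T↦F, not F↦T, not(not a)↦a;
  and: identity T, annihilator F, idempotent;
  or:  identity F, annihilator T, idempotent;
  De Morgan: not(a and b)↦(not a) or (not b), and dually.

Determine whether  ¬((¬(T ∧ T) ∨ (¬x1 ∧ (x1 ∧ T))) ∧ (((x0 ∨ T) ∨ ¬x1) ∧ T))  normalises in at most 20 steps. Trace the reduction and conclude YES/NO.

Answer: YES — reaches normal form x1 ∨ ¬x1 in 19 ≤ 20 steps

Derivation:
  start: ¬((¬(T ∧ T) ∨ (¬x1 ∧ (x1 ∧ T))) ∧ (((x0 ∨ T) ∨ ¬x1) ∧ T))
  →1  ¬(¬(T ∧ T) ∨ (¬x1 ∧ (x1 ∧ T))) ∨ ¬(((x0 ∨ T) ∨ ¬x1) ∧ T)
  →2  (¬¬(T ∧ T) ∧ ¬(¬x1 ∧ (x1 ∧ T))) ∨ ¬(((x0 ∨ T) ∨ ¬x1) ∧ T)
  →3  ((T ∧ T) ∧ ¬(¬x1 ∧ (x1 ∧ T))) ∨ ¬(((x0 ∨ T) ∨ ¬x1) ∧ T)
  →4  (T ∧ ¬(¬x1 ∧ (x1 ∧ T))) ∨ ¬(((x0 ∨ T) ∨ ¬x1) ∧ T)
  →5  ¬(¬x1 ∧ (x1 ∧ T)) ∨ ¬(((x0 ∨ T) ∨ ¬x1) ∧ T)
  →6  (¬¬x1 ∨ ¬(x1 ∧ T)) ∨ ¬(((x0 ∨ T) ∨ ¬x1) ∧ T)
  →7  (x1 ∨ ¬(x1 ∧ T)) ∨ ¬(((x0 ∨ T) ∨ ¬x1) ∧ T)
  →8  (x1 ∨ (¬x1 ∨ ¬T)) ∨ ¬(((x0 ∨ T) ∨ ¬x1) ∧ T)
  →9  (x1 ∨ (¬x1 ∨ F)) ∨ ¬(((x0 ∨ T) ∨ ¬x1) ∧ T)
  →10  (x1 ∨ ¬x1) ∨ ¬(((x0 ∨ T) ∨ ¬x1) ∧ T)
  →11  (x1 ∨ ¬x1) ∨ (¬((x0 ∨ T) ∨ ¬x1) ∨ ¬T)
  →12  (x1 ∨ ¬x1) ∨ ((¬(x0 ∨ T) ∧ ¬¬x1) ∨ ¬T)
  →13  (x1 ∨ ¬x1) ∨ (((¬x0 ∧ ¬T) ∧ ¬¬x1) ∨ ¬T)
  →14  (x1 ∨ ¬x1) ∨ (((¬x0 ∧ F) ∧ ¬¬x1) ∨ ¬T)
  →15  (x1 ∨ ¬x1) ∨ ((F ∧ ¬¬x1) ∨ ¬T)
  →16  (x1 ∨ ¬x1) ∨ (F ∨ ¬T)
  →17  (x1 ∨ ¬x1) ∨ ¬T
  →18  (x1 ∨ ¬x1) ∨ F
  →19  x1 ∨ ¬x1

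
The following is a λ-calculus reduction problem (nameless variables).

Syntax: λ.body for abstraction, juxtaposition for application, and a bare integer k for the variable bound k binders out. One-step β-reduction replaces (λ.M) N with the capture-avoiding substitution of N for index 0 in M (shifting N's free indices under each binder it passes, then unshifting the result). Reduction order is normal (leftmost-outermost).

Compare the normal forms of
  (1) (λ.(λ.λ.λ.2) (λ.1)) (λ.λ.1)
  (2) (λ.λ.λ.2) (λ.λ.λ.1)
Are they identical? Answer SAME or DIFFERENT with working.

Term A:
  start: (λ.(λ.λ.λ.2) (λ.1)) (λ.λ.1)
  →1  (λ.λ.λ.2) (λ.λ.λ.1)
  →2  λ.λ.λ.λ.λ.1

Term B:
  start: (λ.λ.λ.2) (λ.λ.λ.1)
  →1  λ.λ.λ.λ.λ.1

Answer: SAME — A ⇓ λ.λ.λ.λ.λ.1, B ⇓ λ.λ.λ.λ.λ.1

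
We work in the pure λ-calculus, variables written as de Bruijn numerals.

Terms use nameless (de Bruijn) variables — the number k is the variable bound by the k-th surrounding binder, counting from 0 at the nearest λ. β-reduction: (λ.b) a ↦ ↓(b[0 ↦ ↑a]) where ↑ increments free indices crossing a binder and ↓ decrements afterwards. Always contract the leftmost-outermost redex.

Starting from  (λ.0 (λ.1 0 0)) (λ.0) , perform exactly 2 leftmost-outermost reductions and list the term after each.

  start: (λ.0 (λ.1 0 0)) (λ.0)
  step 1: (λ.0) (λ.(λ.0) 0 0)
  step 2: λ.(λ.0) 0 0

Answer: after 2 steps: λ.(λ.0) 0 0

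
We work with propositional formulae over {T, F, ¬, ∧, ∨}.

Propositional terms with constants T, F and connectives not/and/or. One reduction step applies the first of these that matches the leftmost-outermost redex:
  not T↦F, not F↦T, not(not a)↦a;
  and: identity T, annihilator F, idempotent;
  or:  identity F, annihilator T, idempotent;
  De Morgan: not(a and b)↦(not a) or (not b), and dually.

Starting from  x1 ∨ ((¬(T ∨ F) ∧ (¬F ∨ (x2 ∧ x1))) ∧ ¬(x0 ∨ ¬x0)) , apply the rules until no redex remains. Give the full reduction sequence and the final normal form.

Answer: normal form = x1  (in 6 steps)

Reduction:
  start: x1 ∨ ((¬(T ∨ F) ∧ (¬F ∨ (x2 ∧ x1))) ∧ ¬(x0 ∨ ¬x0))
  →1  x1 ∨ (((¬T ∧ ¬F) ∧ (¬F ∨ (x2 ∧ x1))) ∧ ¬(x0 ∨ ¬x0))
  →2  x1 ∨ (((F ∧ ¬F) ∧ (¬F ∨ (x2 ∧ x1))) ∧ ¬(x0 ∨ ¬x0))
  →3  x1 ∨ ((F ∧ (¬F ∨ (x2 ∧ x1))) ∧ ¬(x0 ∨ ¬x0))
  →4  x1 ∨ (F ∧ ¬(x0 ∨ ¬x0))
  →5  x1 ∨ F
  →6  x1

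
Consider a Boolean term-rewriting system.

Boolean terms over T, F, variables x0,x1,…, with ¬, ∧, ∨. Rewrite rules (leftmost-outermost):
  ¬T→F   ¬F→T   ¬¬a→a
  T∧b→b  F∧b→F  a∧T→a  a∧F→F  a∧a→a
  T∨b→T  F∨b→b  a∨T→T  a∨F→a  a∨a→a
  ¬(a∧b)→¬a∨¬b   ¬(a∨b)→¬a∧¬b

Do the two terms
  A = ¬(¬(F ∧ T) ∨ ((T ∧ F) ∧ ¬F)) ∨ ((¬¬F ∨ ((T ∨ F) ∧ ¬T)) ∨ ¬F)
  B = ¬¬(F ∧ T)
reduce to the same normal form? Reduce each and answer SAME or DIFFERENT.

Term A:
  start: ¬(¬(F ∧ T) ∨ ((T ∧ F) ∧ ¬F)) ∨ ((¬¬F ∨ ((T ∨ F) ∧ ¬T)) ∨ ¬F)
  step 1: (¬¬(F ∧ T) ∧ ¬((T ∧ F) ∧ ¬F)) ∨ ((¬¬F ∨ ((T ∨ F) ∧ ¬T)) ∨ ¬F)
  step 2: ((F ∧ T) ∧ ¬((T ∧ F) ∧ ¬F)) ∨ ((¬¬F ∨ ((T ∨ F) ∧ ¬T)) ∨ ¬F)
  step 3: (F ∧ ¬((T ∧ F) ∧ ¬F)) ∨ ((¬¬F ∨ ((T ∨ F) ∧ ¬T)) ∨ ¬F)
  step 4: F ∨ ((¬¬F ∨ ((T ∨ F) ∧ ¬T)) ∨ ¬F)
  step 5: (¬¬F ∨ ((T ∨ F) ∧ ¬T)) ∨ ¬F
  step 6: (F ∨ ((T ∨ F) ∧ ¬T)) ∨ ¬F
  step 7: ((T ∨ F) ∧ ¬T) ∨ ¬F
  step 8: (T ∧ ¬T) ∨ ¬F
  step 9: ¬T ∨ ¬F
  step 10: F ∨ ¬F
  step 11: ¬F
  step 12: T

Term B:
  start: ¬¬(F ∧ T)
  step 1: F ∧ T
  step 2: F

Answer: DIFFERENT — A ⇓ T, B ⇓ F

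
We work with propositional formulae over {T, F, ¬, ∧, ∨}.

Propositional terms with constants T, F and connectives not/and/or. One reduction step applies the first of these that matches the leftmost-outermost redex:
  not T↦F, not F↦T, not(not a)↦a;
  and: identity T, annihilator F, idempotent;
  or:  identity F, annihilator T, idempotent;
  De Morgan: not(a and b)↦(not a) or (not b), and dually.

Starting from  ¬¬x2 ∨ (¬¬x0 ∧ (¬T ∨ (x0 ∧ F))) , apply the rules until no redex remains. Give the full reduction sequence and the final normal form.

  start: ¬¬x2 ∨ (¬¬x0 ∧ (¬T ∨ (x0 ∧ F)))
  step 1: x2 ∨ (¬¬x0 ∧ (¬T ∨ (x0 ∧ F)))
  step 2: x2 ∨ (x0 ∧ (¬T ∨ (x0 ∧ F)))
  step 3: x2 ∨ (x0 ∧ (F ∨ (x0 ∧ F)))
  step 4: x2 ∨ (x0 ∧ (x0 ∧ F))
  step 5: x2 ∨ (x0 ∧ F)
  step 6: x2 ∨ F
  step 7: x2

Answer: normal form = x2  (in 7 steps)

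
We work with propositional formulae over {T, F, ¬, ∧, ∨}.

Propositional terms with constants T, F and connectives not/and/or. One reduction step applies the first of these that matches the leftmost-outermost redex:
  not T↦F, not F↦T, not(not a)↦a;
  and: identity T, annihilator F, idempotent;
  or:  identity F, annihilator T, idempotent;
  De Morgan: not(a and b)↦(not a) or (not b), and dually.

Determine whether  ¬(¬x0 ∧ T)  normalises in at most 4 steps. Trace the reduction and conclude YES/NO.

Answer: YES — reaches normal form x0 in 4 ≤ 4 steps

Working:
  start: ¬(¬x0 ∧ T)
  →1  ¬¬x0 ∨ ¬T
  →2  x0 ∨ ¬T
  →3  x0 ∨ F
  →4  x0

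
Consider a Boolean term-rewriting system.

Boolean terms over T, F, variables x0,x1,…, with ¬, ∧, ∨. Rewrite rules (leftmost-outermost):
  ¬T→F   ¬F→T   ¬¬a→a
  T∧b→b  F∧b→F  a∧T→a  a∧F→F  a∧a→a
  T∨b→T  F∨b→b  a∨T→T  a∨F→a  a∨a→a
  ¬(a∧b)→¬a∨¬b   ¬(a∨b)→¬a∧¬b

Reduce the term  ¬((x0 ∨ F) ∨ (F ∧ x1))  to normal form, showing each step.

Answer: normal form = ¬x0  (in 8 steps)

Reduction:
  start: ¬((x0 ∨ F) ∨ (F ∧ x1))
  →1  ¬(x0 ∨ F) ∧ ¬(F ∧ x1)
  →2  (¬x0 ∧ ¬F) ∧ ¬(F ∧ x1)
  →3  (¬x0 ∧ T) ∧ ¬(F ∧ x1)
  →4  ¬x0 ∧ ¬(F ∧ x1)
  →5  ¬x0 ∧ (¬F ∨ ¬x1)
  →6  ¬x0 ∧ (T ∨ ¬x1)
  →7  ¬x0 ∧ T
  →8  ¬x0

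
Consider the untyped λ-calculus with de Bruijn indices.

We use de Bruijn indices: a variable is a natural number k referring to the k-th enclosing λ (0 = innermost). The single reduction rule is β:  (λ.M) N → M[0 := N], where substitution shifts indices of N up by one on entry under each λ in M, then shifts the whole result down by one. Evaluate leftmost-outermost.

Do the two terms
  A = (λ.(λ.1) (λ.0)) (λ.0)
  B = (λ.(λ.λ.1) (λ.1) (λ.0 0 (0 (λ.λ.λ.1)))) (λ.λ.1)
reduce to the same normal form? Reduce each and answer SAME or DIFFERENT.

Term A:
  start: (λ.(λ.1) (λ.0)) (λ.0)
  step 1: (λ.λ.0) (λ.0)
  step 2: λ.0

Term B:
  start: (λ.(λ.λ.1) (λ.1) (λ.0 0 (0 (λ.λ.λ.1)))) (λ.λ.1)
  step 1: (λ.λ.1) (λ.λ.λ.1) (λ.0 0 (0 (λ.λ.λ.1)))
  step 2: (λ.λ.λ.λ.1) (λ.0 0 (0 (λ.λ.λ.1)))
  step 3: λ.λ.λ.1

Answer: DIFFERENT — A ⇓ λ.0, B ⇓ λ.λ.λ.1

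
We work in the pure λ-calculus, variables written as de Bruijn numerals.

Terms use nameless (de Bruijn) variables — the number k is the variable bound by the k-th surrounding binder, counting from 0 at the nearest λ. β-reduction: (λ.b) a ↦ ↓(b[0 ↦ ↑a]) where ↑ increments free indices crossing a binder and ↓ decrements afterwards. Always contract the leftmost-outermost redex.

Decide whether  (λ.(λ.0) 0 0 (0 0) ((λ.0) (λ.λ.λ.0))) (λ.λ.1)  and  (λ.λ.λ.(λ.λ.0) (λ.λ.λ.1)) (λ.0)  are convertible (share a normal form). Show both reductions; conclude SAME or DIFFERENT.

Answer: DIFFERENT — A ⇓ λ.λ.λ.λ.0, B ⇓ λ.λ.λ.0

Reduction:
Term A:
  start: (λ.(λ.0) 0 0 (0 0) ((λ.0) (λ.λ.λ.0))) (λ.λ.1)
  →1  (λ.0) (λ.λ.1) (λ.λ.1) ((λ.λ.1) (λ.λ.1)) ((λ.0) (λ.λ.λ.0))
  →2  (λ.λ.1) (λ.λ.1) ((λ.λ.1) (λ.λ.1)) ((λ.0) (λ.λ.λ.0))
  →3  (λ.λ.λ.1) ((λ.λ.1) (λ.λ.1)) ((λ.0) (λ.λ.λ.0))
  →4  (λ.λ.1) ((λ.0) (λ.λ.λ.0))
  →5  λ.(λ.0) (λ.λ.λ.0)
  →6  λ.λ.λ.λ.0

Term B:
  start: (λ.λ.λ.(λ.λ.0) (λ.λ.λ.1)) (λ.0)
  →1  λ.λ.(λ.λ.0) (λ.λ.λ.1)
  →2  λ.λ.λ.0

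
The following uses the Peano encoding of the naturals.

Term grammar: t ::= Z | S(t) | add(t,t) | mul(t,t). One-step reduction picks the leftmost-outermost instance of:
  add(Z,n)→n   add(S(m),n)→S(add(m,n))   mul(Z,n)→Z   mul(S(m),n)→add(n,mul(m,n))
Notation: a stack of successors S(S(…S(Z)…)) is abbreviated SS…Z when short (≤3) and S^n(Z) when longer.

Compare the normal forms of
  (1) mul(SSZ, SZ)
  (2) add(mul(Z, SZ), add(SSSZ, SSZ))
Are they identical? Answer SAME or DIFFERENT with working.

Term A:
  start: mul(SSZ, SZ)
  step 1: add(SZ, mul(SZ, SZ))
  step 2: S(add(Z, mul(SZ, SZ)))
  step 3: S(mul(SZ, SZ))
  step 4: S(add(SZ, mul(Z, SZ)))
  step 5: S(S(add(Z, mul(Z, SZ))))
  step 6: S(S(mul(Z, SZ)))
  step 7: SSZ

Term B:
  start: add(mul(Z, SZ), add(SSSZ, SSZ))
  step 1: add(Z, add(SSSZ, SSZ))
  step 2: add(SSSZ, SSZ)
  step 3: S(add(SSZ, SSZ))
  step 4: S(S(add(SZ, SSZ)))
  step 5: S(S(S(add(Z, SSZ))))
  step 6: S^5(Z)

Answer: DIFFERENT — A ⇓ SSZ, B ⇓ S^5(Z)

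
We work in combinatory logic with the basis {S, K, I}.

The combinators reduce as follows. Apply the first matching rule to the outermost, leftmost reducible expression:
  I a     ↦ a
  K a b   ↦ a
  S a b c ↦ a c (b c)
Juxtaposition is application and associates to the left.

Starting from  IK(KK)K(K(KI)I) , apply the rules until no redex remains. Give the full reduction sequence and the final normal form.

  start: IK(KK)K(K(KI)I)
  [1] K(KK)K(K(KI)I)
  [2] KK(K(KI)I)
  [3] K

Answer: normal form = K  (in 3 steps)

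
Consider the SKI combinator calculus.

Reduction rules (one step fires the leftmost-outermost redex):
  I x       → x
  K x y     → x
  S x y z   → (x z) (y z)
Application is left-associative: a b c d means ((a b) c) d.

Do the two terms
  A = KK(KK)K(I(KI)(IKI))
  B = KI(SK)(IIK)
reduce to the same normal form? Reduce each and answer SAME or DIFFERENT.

Answer: SAME — A ⇓ K, B ⇓ K

Derivation:
Term A:
  start: KK(KK)K(I(KI)(IKI))
  →1  KK(I(KI)(IKI))
  →2  K

Term B:
  start: KI(SK)(IIK)
  →1  I(IIK)
  →2  IIK
  →3  IK
  →4  K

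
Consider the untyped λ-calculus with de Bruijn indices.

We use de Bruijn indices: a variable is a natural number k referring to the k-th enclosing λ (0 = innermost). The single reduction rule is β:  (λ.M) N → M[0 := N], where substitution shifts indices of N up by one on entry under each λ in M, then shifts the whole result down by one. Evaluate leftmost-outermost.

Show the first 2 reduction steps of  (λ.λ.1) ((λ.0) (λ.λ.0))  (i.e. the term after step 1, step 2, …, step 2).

  start: (λ.λ.1) ((λ.0) (λ.λ.0))
  step 1: λ.(λ.0) (λ.λ.0)
  step 2: λ.λ.λ.0

Answer: after 2 steps: λ.λ.λ.0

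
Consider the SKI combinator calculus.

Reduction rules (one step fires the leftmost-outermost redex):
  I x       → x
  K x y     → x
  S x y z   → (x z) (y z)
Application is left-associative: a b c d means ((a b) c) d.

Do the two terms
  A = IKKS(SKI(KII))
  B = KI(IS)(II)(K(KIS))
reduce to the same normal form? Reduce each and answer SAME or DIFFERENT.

Term A:
  start: IKKS(SKI(KII))
  step 1: KKS(SKI(KII))
  step 2: K(SKI(KII))
  step 3: K(K(KII)(I(KII)))
  step 4: K(KII)
  step 5: KI

Term B:
  start: KI(IS)(II)(K(KIS))
  step 1: I(II)(K(KIS))
  step 2: II(K(KIS))
  step 3: I(K(KIS))
  step 4: K(KIS)
  step 5: KI

Answer: SAME — A ⇓ KI, B ⇓ KI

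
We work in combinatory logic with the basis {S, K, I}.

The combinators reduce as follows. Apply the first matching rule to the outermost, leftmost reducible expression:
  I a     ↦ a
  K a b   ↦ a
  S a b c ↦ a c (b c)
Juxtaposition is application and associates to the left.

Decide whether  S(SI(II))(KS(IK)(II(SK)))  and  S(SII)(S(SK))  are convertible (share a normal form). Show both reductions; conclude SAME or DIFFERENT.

Term A:
  start: S(SI(II))(KS(IK)(II(SK)))
  →1  S(SII)(KS(IK)(II(SK)))
  →2  S(SII)(S(II(SK)))
  →3  S(SII)(S(I(SK)))
  →4  S(SII)(S(SK))

Term B:
  start: S(SII)(S(SK))

Answer: SAME — A ⇓ S(SII)(S(SK)), B ⇓ S(SII)(S(SK))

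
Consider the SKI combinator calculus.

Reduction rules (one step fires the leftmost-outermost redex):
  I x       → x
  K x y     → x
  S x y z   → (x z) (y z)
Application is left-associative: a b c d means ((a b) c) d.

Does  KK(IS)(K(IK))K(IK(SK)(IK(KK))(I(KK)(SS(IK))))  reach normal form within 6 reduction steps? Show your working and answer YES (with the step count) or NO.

Answer: YES — reaches normal form K in 4 ≤ 6 steps

Working:
  start: KK(IS)(K(IK))K(IK(SK)(IK(KK))(I(KK)(SS(IK))))
  [1] K(K(IK))K(IK(SK)(IK(KK))(I(KK)(SS(IK))))
  [2] K(IK)(IK(SK)(IK(KK))(I(KK)(SS(IK))))
  [3] IK
  [4] K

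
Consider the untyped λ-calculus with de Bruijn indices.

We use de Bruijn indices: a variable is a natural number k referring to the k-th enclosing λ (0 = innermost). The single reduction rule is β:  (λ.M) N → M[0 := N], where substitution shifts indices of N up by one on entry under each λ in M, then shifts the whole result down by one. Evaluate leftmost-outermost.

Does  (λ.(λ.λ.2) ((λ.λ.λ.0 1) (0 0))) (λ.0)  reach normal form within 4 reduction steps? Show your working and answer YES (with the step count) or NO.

Answer: YES — reaches normal form λ.λ.0 in 2 ≤ 4 steps

Derivation:
  start: (λ.(λ.λ.2) ((λ.λ.λ.0 1) (0 0))) (λ.0)
  step 1: (λ.λ.λ.0) ((λ.λ.λ.0 1) ((λ.0) (λ.0)))
  step 2: λ.λ.0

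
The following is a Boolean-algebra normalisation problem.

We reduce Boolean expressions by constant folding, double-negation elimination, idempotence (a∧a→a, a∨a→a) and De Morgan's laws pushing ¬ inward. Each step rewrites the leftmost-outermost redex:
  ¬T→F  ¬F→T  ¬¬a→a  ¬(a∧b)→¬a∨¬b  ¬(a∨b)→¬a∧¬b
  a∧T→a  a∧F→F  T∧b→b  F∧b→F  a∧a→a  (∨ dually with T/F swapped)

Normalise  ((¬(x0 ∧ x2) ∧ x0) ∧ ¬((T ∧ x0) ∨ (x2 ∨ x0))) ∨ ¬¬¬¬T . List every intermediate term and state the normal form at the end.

  start: ((¬(x0 ∧ x2) ∧ x0) ∧ ¬((T ∧ x0) ∨ (x2 ∨ x0))) ∨ ¬¬¬¬T
  [1] (((¬x0 ∨ ¬x2) ∧ x0) ∧ ¬((T ∧ x0) ∨ (x2 ∨ x0))) ∨ ¬¬¬¬T
  [2] (((¬x0 ∨ ¬x2) ∧ x0) ∧ (¬(T ∧ x0) ∧ ¬(x2 ∨ x0))) ∨ ¬¬¬¬T
  [3] (((¬x0 ∨ ¬x2) ∧ x0) ∧ ((¬T ∨ ¬x0) ∧ ¬(x2 ∨ x0))) ∨ ¬¬¬¬T
  [4] (((¬x0 ∨ ¬x2) ∧ x0) ∧ ((F ∨ ¬x0) ∧ ¬(x2 ∨ x0))) ∨ ¬¬¬¬T
  [5] (((¬x0 ∨ ¬x2) ∧ x0) ∧ (¬x0 ∧ ¬(x2 ∨ x0))) ∨ ¬¬¬¬T
  [6] (((¬x0 ∨ ¬x2) ∧ x0) ∧ (¬x0 ∧ (¬x2 ∧ ¬x0))) ∨ ¬¬¬¬T
  [7] (((¬x0 ∨ ¬x2) ∧ x0) ∧ (¬x0 ∧ (¬x2 ∧ ¬x0))) ∨ ¬¬T
  [8] (((¬x0 ∨ ¬x2) ∧ x0) ∧ (¬x0 ∧ (¬x2 ∧ ¬x0))) ∨ T
  [9] T

Answer: normal form = T  (in 9 steps)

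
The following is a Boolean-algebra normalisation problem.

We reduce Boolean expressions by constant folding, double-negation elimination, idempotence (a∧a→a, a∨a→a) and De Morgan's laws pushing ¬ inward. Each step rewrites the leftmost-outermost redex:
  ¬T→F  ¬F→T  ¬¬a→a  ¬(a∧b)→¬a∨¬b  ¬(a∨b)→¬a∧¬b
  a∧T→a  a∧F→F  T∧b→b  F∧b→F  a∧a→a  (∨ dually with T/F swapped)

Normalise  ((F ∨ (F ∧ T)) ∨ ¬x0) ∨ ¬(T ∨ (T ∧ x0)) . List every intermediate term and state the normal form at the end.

  start: ((F ∨ (F ∧ T)) ∨ ¬x0) ∨ ¬(T ∨ (T ∧ x0))
  step 1: ((F ∧ T) ∨ ¬x0) ∨ ¬(T ∨ (T ∧ x0))
  step 2: (F ∨ ¬x0) ∨ ¬(T ∨ (T ∧ x0))
  step 3: ¬x0 ∨ ¬(T ∨ (T ∧ x0))
  step 4: ¬x0 ∨ (¬T ∧ ¬(T ∧ x0))
  step 5: ¬x0 ∨ (F ∧ ¬(T ∧ x0))
  step 6: ¬x0 ∨ F
  step 7: ¬x0

Answer: normal form = ¬x0  (in 7 steps)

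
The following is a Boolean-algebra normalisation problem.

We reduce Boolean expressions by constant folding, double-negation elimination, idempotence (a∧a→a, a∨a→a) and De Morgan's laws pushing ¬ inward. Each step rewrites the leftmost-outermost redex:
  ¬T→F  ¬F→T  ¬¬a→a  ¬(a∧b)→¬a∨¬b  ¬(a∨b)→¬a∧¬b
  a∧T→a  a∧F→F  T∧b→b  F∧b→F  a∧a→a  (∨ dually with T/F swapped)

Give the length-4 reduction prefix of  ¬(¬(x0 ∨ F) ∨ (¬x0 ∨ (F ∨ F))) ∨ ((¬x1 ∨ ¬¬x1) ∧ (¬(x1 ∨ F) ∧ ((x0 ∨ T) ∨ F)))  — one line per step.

Answer: after 4 steps: (x0 ∧ (¬¬x0 ∧ ¬(F ∨ F))) ∨ ((¬x1 ∨ ¬¬x1) ∧ (¬(x1 ∨ F) ∧ ((x0 ∨ T) ∨ F)))

Reduction:
  start: ¬(¬(x0 ∨ F) ∨ (¬x0 ∨ (F ∨ F))) ∨ ((¬x1 ∨ ¬¬x1) ∧ (¬(x1 ∨ F) ∧ ((x0 ∨ T) ∨ F)))
  step 1: (¬¬(x0 ∨ F) ∧ ¬(¬x0 ∨ (F ∨ F))) ∨ ((¬x1 ∨ ¬¬x1) ∧ (¬(x1 ∨ F) ∧ ((x0 ∨ T) ∨ F)))
  step 2: ((x0 ∨ F) ∧ ¬(¬x0 ∨ (F ∨ F))) ∨ ((¬x1 ∨ ¬¬x1) ∧ (¬(x1 ∨ F) ∧ ((x0 ∨ T) ∨ F)))
  step 3: (x0 ∧ ¬(¬x0 ∨ (F ∨ F))) ∨ ((¬x1 ∨ ¬¬x1) ∧ (¬(x1 ∨ F) ∧ ((x0 ∨ T) ∨ F)))
  step 4: (x0 ∧ (¬¬x0 ∧ ¬(F ∨ F))) ∨ ((¬x1 ∨ ¬¬x1) ∧ (¬(x1 ∨ F) ∧ ((x0 ∨ T) ∨ F)))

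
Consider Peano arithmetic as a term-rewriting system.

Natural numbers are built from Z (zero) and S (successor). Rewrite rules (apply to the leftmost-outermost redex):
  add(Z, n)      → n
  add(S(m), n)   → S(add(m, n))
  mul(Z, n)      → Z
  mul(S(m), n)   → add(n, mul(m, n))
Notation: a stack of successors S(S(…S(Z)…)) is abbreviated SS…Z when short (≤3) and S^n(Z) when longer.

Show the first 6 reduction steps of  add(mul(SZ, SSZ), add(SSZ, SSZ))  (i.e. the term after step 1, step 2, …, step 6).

  start: add(mul(SZ, SSZ), add(SSZ, SSZ))
  step 1: add(add(SSZ, mul(Z, SSZ)), add(SSZ, SSZ))
  step 2: add(S(add(SZ, mul(Z, SSZ))), add(SSZ, SSZ))
  step 3: S(add(add(SZ, mul(Z, SSZ)), add(SSZ, SSZ)))
  step 4: S(add(S(add(Z, mul(Z, SSZ))), add(SSZ, SSZ)))
  step 5: S(S(add(add(Z, mul(Z, SSZ)), add(SSZ, SSZ))))
  step 6: S(S(add(mul(Z, SSZ), add(SSZ, SSZ))))

Answer: after 6 steps: S(S(add(mul(Z, SSZ), add(SSZ, SSZ))))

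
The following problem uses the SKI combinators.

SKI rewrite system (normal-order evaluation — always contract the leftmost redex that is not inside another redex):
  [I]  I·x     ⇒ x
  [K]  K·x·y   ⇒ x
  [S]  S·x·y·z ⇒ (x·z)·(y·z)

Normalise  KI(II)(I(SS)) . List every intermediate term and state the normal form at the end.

  start: KI(II)(I(SS))
  [1] I(I(SS))
  [2] I(SS)
  [3] SS

Answer: normal form = SS  (in 3 steps)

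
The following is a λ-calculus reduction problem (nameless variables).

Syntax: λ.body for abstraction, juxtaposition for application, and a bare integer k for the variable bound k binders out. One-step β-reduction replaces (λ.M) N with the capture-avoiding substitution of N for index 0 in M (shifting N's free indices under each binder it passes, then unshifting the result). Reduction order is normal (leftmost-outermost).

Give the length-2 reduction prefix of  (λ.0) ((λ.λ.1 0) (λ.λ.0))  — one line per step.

  start: (λ.0) ((λ.λ.1 0) (λ.λ.0))
  →1  (λ.λ.1 0) (λ.λ.0)
  →2  λ.(λ.λ.0) 0

Answer: after 2 steps: λ.(λ.λ.0) 0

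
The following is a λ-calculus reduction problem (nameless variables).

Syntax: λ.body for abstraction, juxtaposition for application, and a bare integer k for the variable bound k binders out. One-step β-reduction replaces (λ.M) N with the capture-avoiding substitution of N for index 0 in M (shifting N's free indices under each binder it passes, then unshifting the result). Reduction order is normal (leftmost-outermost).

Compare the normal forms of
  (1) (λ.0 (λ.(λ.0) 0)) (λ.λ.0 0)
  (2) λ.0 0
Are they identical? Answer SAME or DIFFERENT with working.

Answer: SAME — A ⇓ λ.0 0, B ⇓ λ.0 0

Working:
Term A:
  start: (λ.0 (λ.(λ.0) 0)) (λ.λ.0 0)
  step 1: (λ.λ.0 0) (λ.(λ.0) 0)
  step 2: λ.0 0

Term B:
  start: λ.0 0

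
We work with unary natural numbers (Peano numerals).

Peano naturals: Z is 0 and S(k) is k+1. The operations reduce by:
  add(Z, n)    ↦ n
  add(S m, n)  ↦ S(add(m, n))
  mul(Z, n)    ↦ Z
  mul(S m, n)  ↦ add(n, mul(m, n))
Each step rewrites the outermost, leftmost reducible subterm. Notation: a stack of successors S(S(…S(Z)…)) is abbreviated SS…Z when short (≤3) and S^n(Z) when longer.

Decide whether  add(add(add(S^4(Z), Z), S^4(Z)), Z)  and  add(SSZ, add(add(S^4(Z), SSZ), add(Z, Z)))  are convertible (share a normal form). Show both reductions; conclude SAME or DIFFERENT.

Term A:
  start: add(add(add(S^4(Z), Z), S^4(Z)), Z)
  step 1: add(add(S(add(SSSZ, Z)), S^4(Z)), Z)
  step 2: add(S(add(add(SSSZ, Z), S^4(Z))), Z)
  step 3: S(add(add(add(SSSZ, Z), S^4(Z)), Z))
  step 4: S(add(add(S(add(SSZ, Z)), S^4(Z)), Z))
  step 5: S(add(S(add(add(SSZ, Z), S^4(Z))), Z))
  step 6: S(S(add(add(add(SSZ, Z), S^4(Z)), Z)))
  step 7: S(S(add(add(S(add(SZ, Z)), S^4(Z)), Z)))
  step 8: S(S(add(S(add(add(SZ, Z), S^4(Z))), Z)))
  step 9: S(S(S(add(add(add(SZ, Z), S^4(Z)), Z))))
  step 10: S(S(S(add(add(S(add(Z, Z)), S^4(Z)), Z))))
  step 11: S(S(S(add(S(add(add(Z, Z), S^4(Z))), Z))))
  step 12: S(S(S(S(add(add(add(Z, Z), S^4(Z)), Z)))))
  step 13: S(S(S(S(add(add(Z, S^4(Z)), Z)))))
  step 14: S(S(S(S(add(S^4(Z), Z)))))
  step 15: S(S(S(S(S(add(SSSZ, Z))))))
  step 16: S(S(S(S(S(S(add(SSZ, Z)))))))
  step 17: S(S(S(S(S(S(S(add(SZ, Z))))))))
  step 18: S(S(S(S(S(S(S(S(add(Z, Z)))))))))
  step 19: S^8(Z)

Term B:
  start: add(SSZ, add(add(S^4(Z), SSZ), add(Z, Z)))
  step 1: S(add(SZ, add(add(S^4(Z), SSZ), add(Z, Z))))
  step 2: S(S(add(Z, add(add(S^4(Z), SSZ), add(Z, Z)))))
  step 3: S(S(add(add(S^4(Z), SSZ), add(Z, Z))))
  step 4: S(S(add(S(add(SSSZ, SSZ)), add(Z, Z))))
  step 5: S(S(S(add(add(SSSZ, SSZ), add(Z, Z)))))
  step 6: S(S(S(add(S(add(SSZ, SSZ)), add(Z, Z)))))
  step 7: S(S(S(S(add(add(SSZ, SSZ), add(Z, Z))))))
  step 8: S(S(S(S(add(S(add(SZ, SSZ)), add(Z, Z))))))
  step 9: S(S(S(S(S(add(add(SZ, SSZ), add(Z, Z)))))))
  step 10: S(S(S(S(S(add(S(add(Z, SSZ)), add(Z, Z)))))))
  step 11: S(S(S(S(S(S(add(add(Z, SSZ), add(Z, Z))))))))
  step 12: S(S(S(S(S(S(add(SSZ, add(Z, Z))))))))
  step 13: S(S(S(S(S(S(S(add(SZ, add(Z, Z)))))))))
  step 14: S(S(S(S(S(S(S(S(add(Z, add(Z, Z))))))))))
  step 15: S(S(S(S(S(S(S(S(add(Z, Z)))))))))
  step 16: S^8(Z)

Answer: SAME — A ⇓ S^8(Z), B ⇓ S^8(Z)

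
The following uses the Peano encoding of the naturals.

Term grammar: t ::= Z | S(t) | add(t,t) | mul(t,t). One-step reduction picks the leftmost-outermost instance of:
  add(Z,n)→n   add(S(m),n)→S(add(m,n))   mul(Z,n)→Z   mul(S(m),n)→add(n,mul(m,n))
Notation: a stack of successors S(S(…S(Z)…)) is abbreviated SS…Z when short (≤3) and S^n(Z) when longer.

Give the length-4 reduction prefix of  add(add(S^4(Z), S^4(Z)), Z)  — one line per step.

Answer: after 4 steps: S(S(add(add(SSZ, S^4(Z)), Z)))

Reduction:
  start: add(add(S^4(Z), S^4(Z)), Z)
  [1] add(S(add(SSSZ, S^4(Z))), Z)
  [2] S(add(add(SSSZ, S^4(Z)), Z))
  [3] S(add(S(add(SSZ, S^4(Z))), Z))
  [4] S(S(add(add(SSZ, S^4(Z)), Z)))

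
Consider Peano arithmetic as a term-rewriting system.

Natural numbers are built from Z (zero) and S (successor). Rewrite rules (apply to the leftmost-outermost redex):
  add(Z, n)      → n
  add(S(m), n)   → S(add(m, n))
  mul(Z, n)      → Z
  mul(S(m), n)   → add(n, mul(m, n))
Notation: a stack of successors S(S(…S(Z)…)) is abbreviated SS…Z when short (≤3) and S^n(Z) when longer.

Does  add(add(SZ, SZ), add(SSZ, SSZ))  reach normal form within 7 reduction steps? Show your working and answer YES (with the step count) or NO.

  start: add(add(SZ, SZ), add(SSZ, SSZ))
  →1  add(S(add(Z, SZ)), add(SSZ, SSZ))
  →2  S(add(add(Z, SZ), add(SSZ, SSZ)))
  →3  S(add(SZ, add(SSZ, SSZ)))
  →4  S(S(add(Z, add(SSZ, SSZ))))
  →5  S(S(add(SSZ, SSZ)))
  →6  S(S(S(add(SZ, SSZ))))
  →7  S(S(S(S(add(Z, SSZ)))))

Answer: NO — after 7 steps the term is S(S(S(S(add(Z, SSZ))))), not yet normal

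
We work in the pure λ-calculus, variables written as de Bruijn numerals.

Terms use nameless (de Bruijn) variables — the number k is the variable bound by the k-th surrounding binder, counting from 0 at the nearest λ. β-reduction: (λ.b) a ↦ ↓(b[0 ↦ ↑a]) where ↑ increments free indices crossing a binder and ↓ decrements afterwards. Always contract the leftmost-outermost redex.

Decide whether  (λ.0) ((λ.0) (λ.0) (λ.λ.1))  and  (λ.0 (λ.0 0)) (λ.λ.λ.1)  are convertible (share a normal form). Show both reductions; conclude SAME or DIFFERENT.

Answer: SAME — A ⇓ λ.λ.1, B ⇓ λ.λ.1

Derivation:
Term A:
  start: (λ.0) ((λ.0) (λ.0) (λ.λ.1))
  step 1: (λ.0) (λ.0) (λ.λ.1)
  step 2: (λ.0) (λ.λ.1)
  step 3: λ.λ.1

Term B:
  start: (λ.0 (λ.0 0)) (λ.λ.λ.1)
  step 1: (λ.λ.λ.1) (λ.0 0)
  step 2: λ.λ.1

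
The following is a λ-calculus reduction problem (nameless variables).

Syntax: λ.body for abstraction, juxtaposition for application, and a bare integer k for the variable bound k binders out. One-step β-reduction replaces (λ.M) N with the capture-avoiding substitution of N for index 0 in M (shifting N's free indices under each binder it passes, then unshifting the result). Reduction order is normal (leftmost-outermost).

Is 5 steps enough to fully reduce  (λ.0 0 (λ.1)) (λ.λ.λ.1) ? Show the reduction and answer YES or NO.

Answer: YES — reaches normal form λ.λ.λ.λ.λ.1 in 3 ≤ 5 steps

Reduction:
  start: (λ.0 0 (λ.1)) (λ.λ.λ.1)
  →1  (λ.λ.λ.1) (λ.λ.λ.1) (λ.λ.λ.λ.1)
  →2  (λ.λ.1) (λ.λ.λ.λ.1)
  →3  λ.λ.λ.λ.λ.1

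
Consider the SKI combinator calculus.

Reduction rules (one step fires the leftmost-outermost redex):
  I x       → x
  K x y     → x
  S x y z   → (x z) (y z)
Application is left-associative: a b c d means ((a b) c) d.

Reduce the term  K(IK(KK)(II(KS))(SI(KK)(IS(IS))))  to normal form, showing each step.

  start: K(IK(KK)(II(KS))(SI(KK)(IS(IS))))
  step 1: K(K(KK)(II(KS))(SI(KK)(IS(IS))))
  step 2: K(KK(SI(KK)(IS(IS))))
  step 3: KK

Answer: normal form = KK  (in 3 steps)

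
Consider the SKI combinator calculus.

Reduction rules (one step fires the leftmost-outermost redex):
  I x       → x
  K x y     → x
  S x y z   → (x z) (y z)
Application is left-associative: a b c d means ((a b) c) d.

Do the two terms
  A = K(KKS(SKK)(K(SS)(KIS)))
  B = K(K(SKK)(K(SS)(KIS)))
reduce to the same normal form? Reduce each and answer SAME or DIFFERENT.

Answer: SAME — A ⇓ K(SKK), B ⇓ K(SKK)

Reduction:
Term A:
  start: K(KKS(SKK)(K(SS)(KIS)))
  →1  K(K(SKK)(K(SS)(KIS)))
  →2  K(SKK)

Term B:
  start: K(K(SKK)(K(SS)(KIS)))
  →1  K(SKK)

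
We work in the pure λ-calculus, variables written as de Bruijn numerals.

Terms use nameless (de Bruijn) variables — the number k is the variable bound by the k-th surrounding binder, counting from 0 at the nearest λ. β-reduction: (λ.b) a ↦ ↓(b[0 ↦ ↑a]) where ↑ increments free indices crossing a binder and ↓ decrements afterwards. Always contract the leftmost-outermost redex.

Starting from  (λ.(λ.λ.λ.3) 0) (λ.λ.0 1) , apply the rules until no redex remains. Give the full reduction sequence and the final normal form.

  start: (λ.(λ.λ.λ.3) 0) (λ.λ.0 1)
  [1] (λ.λ.λ.λ.λ.0 1) (λ.λ.0 1)
  [2] λ.λ.λ.λ.0 1

Answer: normal form = λ.λ.λ.λ.0 1  (in 2 steps)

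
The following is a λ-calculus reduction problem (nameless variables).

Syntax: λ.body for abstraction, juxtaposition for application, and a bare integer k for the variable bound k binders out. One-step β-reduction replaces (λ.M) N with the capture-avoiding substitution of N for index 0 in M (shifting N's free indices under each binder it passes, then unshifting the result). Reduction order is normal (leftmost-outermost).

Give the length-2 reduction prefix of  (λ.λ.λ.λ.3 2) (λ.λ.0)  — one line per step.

  start: (λ.λ.λ.λ.3 2) (λ.λ.0)
  →1  λ.λ.λ.(λ.λ.0) 2
  →2  λ.λ.λ.λ.0

Answer: after 2 steps: λ.λ.λ.λ.0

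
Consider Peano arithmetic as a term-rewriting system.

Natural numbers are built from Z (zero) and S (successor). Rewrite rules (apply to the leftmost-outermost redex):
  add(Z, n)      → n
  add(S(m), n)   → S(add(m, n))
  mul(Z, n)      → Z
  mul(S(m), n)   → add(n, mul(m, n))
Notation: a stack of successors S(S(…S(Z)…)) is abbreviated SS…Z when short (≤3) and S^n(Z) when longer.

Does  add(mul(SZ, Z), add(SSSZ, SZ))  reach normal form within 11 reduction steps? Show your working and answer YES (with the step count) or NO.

  start: add(mul(SZ, Z), add(SSSZ, SZ))
  [1] add(add(Z, mul(Z, Z)), add(SSSZ, SZ))
  [2] add(mul(Z, Z), add(SSSZ, SZ))
  [3] add(Z, add(SSSZ, SZ))
  [4] add(SSSZ, SZ)
  [5] S(add(SSZ, SZ))
  [6] S(S(add(SZ, SZ)))
  [7] S(S(S(add(Z, SZ))))
  [8] S^4(Z)

Answer: YES — reaches normal form S^4(Z) in 8 ≤ 11 steps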